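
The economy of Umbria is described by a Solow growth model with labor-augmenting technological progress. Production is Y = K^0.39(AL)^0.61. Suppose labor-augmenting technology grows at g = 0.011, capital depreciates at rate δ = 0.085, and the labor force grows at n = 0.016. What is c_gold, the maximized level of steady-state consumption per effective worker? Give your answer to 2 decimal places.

c_gold ≈ 1.35

Break-even investment rate: n + g + δ = 0.016 + 0.011 + 0.085 = 0.112.
Setting f'(k) = n+g+δ gives 0.39·k^(0.39−1) = 0.112, hence k_gold = (0.39/0.112)^(1/0.61) ≈ 7.7317.
y_gold = 7.7317^0.39 ≈ 2.2204.
c_gold = y_gold − (n+g+δ)·k_gold = 2.2204 − 0.112·7.7317 ≈ 1.3544.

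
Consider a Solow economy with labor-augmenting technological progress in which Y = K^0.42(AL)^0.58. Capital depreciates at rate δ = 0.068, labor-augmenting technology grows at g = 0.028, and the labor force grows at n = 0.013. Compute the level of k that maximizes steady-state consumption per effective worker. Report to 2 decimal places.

k_gold ≈ 10.23

n + g + δ = 0.013 + 0.028 + 0.068 = 0.109.
Maximizing c = f(k) − (n+g+δ)·k gives f'(k) = n+g+δ, i.e. 0.42·k^(0.42−1) = 0.109, so k_gold = (0.42/0.109)^(1/0.58) ≈ 10.2339.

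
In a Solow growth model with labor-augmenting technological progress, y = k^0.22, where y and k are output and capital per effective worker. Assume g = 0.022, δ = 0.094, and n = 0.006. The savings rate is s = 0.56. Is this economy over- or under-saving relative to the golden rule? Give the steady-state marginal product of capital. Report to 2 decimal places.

over-saving; MPK ≈ 0.05

Break-even investment rate: n + g + δ = 0.006 + 0.022 + 0.094 = 0.122.
Steady-state k*: s·k^0.22 = 0.122·k gives k* = (0.56/0.122)^(1/0.78) ≈ 7.0550.
MPK = 0.22·7.0550^(-0.78) ≈ 0.0479.
MPK < n+g+δ = 0.122, so the economy is dynamically inefficient (over-saving).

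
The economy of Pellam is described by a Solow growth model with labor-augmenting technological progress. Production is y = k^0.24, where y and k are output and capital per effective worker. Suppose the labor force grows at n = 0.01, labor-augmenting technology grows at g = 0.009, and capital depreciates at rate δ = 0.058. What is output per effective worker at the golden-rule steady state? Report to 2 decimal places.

y_gold ≈ 1.43

Break-even investment rate: n + g + δ = 0.01 + 0.009 + 0.058 = 0.077.
At the golden rule the marginal product of capital equals n+g+δ: 0.24·k^(0.24−1) = 0.077. Solving, k_gold = (0.24/0.077)^(1/0.76) ≈ 4.4631.
Output: y_gold = k_gold^0.24 = 4.4631^0.24 ≈ 1.4319.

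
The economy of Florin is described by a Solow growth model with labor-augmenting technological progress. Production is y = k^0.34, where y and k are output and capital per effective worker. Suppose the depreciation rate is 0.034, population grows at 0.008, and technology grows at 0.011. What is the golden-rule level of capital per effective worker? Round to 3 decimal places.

k_gold ≈ 16.712

n + g + δ = 0.008 + 0.011 + 0.034 = 0.053.
Golden rule sets MPK = n+g+δ: 0.34·k^(0.34−1) = 0.053, so k_gold = (0.34/0.053)^(1/0.66) ≈ 16.7122.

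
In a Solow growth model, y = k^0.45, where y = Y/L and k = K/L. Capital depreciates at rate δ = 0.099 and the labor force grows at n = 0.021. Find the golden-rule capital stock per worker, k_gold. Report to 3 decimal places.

k_gold ≈ 11.058

n + δ = 0.021 + 0.099 = 0.12.
Setting f'(k) = n+δ gives 0.45·k^(0.45−1) = 0.12, hence k_gold = (0.45/0.12)^(1/0.55) ≈ 11.0584.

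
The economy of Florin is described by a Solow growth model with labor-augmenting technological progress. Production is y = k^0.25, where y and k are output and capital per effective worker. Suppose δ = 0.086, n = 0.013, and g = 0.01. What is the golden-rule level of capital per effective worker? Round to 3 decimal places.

Capital per effective worker breaks even when investment replaces (n + g + δ)·k; here n + g + δ = 0.109.
Setting f'(k) = n+g+δ gives 0.25·k^(0.25−1) = 0.109, hence k_gold = (0.25/0.109)^(1/0.75) ≈ 3.0247.

k_gold ≈ 3.025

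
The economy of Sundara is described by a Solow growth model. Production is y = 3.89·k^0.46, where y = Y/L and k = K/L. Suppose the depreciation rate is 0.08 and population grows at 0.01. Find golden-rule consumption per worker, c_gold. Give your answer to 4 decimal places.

The effective depreciation rate is n + δ = 0.01 + 0.08 = 0.09.
Maximizing c = f(k) − (n+δ)·k gives f'(k) = n+δ, i.e. 0.46·3.89·k^(0.46−1) = 0.09, so k_gold = (0.46·3.89/0.09)^(1/0.54) ≈ 253.8427.
y_gold = 3.89·253.8427^0.46 ≈ 49.6649.
c_gold = y_gold − (n+δ)·k_gold = 49.6649 − 0.09·253.8427 ≈ 26.8190.

c_gold ≈ 26.8190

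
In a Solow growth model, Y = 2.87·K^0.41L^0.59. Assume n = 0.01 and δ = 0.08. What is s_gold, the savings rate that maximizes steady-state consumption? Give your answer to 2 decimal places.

s_gold = 0.41

n + δ = 0.01 + 0.08 = 0.09.
At the golden rule MPK = n+δ, and in any Cobb-Douglas steady state s = (n+δ)·k/y = MPK·k/y = capital's share 0.41.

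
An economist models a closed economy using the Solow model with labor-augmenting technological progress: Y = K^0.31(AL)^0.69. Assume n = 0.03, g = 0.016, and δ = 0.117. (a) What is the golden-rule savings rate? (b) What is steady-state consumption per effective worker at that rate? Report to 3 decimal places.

(a) s_gold = 0.310; (b) c_gold ≈ 0.921

Break-even investment rate: n + g + δ = 0.03 + 0.016 + 0.117 = 0.163.
For Cobb-Douglas, s_gold equals capital's share: s_gold = 0.31.
Golden rule sets MPK = n+g+δ: 0.31·k^(0.31−1) = 0.163, so k_gold = (0.31/0.163)^(1/0.69) ≈ 2.5386.
y_gold = 2.5386^0.31 ≈ 1.3348; c_gold = (1−0.31)·y_gold ≈ 0.9210.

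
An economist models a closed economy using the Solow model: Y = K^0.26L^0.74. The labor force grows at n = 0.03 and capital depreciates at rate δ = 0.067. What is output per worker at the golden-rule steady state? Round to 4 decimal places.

Break-even investment rate: n + δ = 0.03 + 0.067 = 0.097.
Setting f'(k) = n+δ gives 0.26·k^(0.26−1) = 0.097, hence k_gold = (0.26/0.097)^(1/0.74) ≈ 3.7901.
Output: y_gold = k_gold^0.26 = 3.7901^0.26 ≈ 1.4140.

y_gold ≈ 1.4140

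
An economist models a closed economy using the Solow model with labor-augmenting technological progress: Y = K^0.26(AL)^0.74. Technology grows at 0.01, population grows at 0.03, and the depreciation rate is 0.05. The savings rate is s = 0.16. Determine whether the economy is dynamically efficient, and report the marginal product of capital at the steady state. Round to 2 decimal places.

dynamically efficient; MPK ≈ 0.15

The effective depreciation rate is n + g + δ = 0.03 + 0.01 + 0.05 = 0.09.
Steady-state k*: s·k^0.26 = 0.09·k gives k* = (0.16/0.09)^(1/0.74) ≈ 2.1761.
MPK = 0.26·2.1761^(-0.74) ≈ 0.1462.
MPK > n+g+δ = 0.09, so the economy is dynamically efficient (under-saving).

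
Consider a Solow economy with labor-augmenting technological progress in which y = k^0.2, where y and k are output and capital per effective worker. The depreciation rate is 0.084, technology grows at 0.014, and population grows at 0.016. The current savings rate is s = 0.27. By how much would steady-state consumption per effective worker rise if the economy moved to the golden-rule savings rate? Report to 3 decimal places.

Capital per effective worker breaks even when investment replaces (n + g + δ)·k; here n + g + δ = 0.114.
Current steady state (s = 0.27): k* = (0.27/0.114)^(1/0.8) ≈ 2.9381, y* = 2.9381^0.2 ≈ 1.2406, c* = (1−0.27)·1.2406 ≈ 0.9056.
Setting f'(k) = n+g+δ gives 0.2·k^(0.2−1) = 0.114, hence k_gold = (0.2/0.114)^(1/0.8) ≈ 2.0191.
y_gold = 2.0191^0.2 ≈ 1.1509, c_gold = y_gold − 0.114·k_gold ≈ 0.9207.
Gain: Δc = 0.9207 − 0.9056 ≈ 0.0151.

Δc ≈ 0.015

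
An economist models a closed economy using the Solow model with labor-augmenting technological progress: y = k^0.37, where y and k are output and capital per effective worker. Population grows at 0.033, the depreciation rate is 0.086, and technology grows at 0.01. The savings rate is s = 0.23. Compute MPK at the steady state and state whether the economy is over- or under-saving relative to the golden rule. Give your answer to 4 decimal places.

under-saving; MPK ≈ 0.2075

Break-even investment rate: n + g + δ = 0.033 + 0.01 + 0.086 = 0.129.
Steady-state k*: s·k^0.37 = 0.129·k gives k* = (0.23/0.129)^(1/0.63) ≈ 2.5040.
MPK = 0.37·2.5040^(-0.63) ≈ 0.2075.
MPK > n+g+δ = 0.129, so the economy is dynamically efficient (under-saving).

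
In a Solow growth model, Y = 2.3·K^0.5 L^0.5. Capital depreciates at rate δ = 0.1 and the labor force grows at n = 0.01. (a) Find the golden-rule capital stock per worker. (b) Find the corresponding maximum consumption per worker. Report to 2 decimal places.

Break-even investment rate: n + δ = 0.01 + 0.1 = 0.11.
At the golden rule the marginal product of capital equals n+δ: 0.5·2.3·k^(0.5−1) = 0.11. Solving, k_gold = (0.5·2.3/0.11)^(1/0.5) ≈ 109.2975.
y_gold = 2.3·109.2975^0.5 ≈ 24.0455; c_gold = y_gold − 0.11·k_gold ≈ 12.0227.

(a) k_gold ≈ 109.30; (b) c_gold ≈ 12.02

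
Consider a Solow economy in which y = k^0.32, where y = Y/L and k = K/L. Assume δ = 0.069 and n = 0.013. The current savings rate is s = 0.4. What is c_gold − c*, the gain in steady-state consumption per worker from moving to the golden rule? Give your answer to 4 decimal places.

n + δ = 0.013 + 0.069 = 0.082.
Current steady state (s = 0.4): k* = (0.4/0.082)^(1/0.68) ≈ 10.2832, y* = 10.2832^0.32 ≈ 2.1080, c* = (1−0.4)·2.1080 ≈ 1.2648.
Maximizing c = f(k) − (n+δ)·k gives f'(k) = n+δ, i.e. 0.32·k^(0.32−1) = 0.082, so k_gold = (0.32/0.082)^(1/0.68) ≈ 7.4065.
y_gold = 7.4065^0.32 ≈ 1.8979, c_gold = y_gold − 0.082·k_gold ≈ 1.2906.
Gain: Δc = 1.2906 − 1.2648 ≈ 0.0258.

Δc ≈ 0.0258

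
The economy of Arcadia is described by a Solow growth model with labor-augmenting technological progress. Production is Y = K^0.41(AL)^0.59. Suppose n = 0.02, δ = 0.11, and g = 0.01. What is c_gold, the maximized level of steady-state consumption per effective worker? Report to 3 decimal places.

c_gold ≈ 1.245

n + g + δ = 0.02 + 0.01 + 0.11 = 0.14.
Golden rule sets MPK = n+g+δ: 0.41·k^(0.41−1) = 0.14, so k_gold = (0.41/0.14)^(1/0.59) ≈ 6.1793.
y_gold = 6.1793^0.41 ≈ 2.1100.
c_gold = y_gold − (n+g+δ)·k_gold = 2.1100 − 0.14·6.1793 ≈ 1.2449.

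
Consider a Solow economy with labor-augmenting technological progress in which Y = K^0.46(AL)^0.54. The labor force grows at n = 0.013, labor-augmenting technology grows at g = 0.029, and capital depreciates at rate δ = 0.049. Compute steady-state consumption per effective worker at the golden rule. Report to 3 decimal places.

c_gold ≈ 2.147

n + g + δ = 0.013 + 0.029 + 0.049 = 0.091.
Maximizing c = f(k) − (n+g+δ)·k gives f'(k) = n+g+δ, i.e. 0.46·k^(0.46−1) = 0.091, so k_gold = (0.46/0.091)^(1/0.54) ≈ 20.0992.
y_gold = 20.0992^0.46 ≈ 3.9761.
c_gold = y_gold − (n+g+δ)·k_gold = 3.9761 − 0.091·20.0992 ≈ 2.1471.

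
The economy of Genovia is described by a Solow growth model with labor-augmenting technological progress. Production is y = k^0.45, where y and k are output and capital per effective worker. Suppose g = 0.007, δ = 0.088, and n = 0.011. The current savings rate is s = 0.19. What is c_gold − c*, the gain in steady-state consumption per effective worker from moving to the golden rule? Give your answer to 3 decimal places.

Δc ≈ 0.489

n + g + δ = 0.011 + 0.007 + 0.088 = 0.106.
Current steady state (s = 0.19): k* = (0.19/0.106)^(1/0.55) ≈ 2.8894, y* = 2.8894^0.45 ≈ 1.6120, c* = (1−0.19)·1.6120 ≈ 1.3057.
At the golden rule the marginal product of capital equals n+g+δ: 0.45·k^(0.45−1) = 0.106. Solving, k_gold = (0.45/0.106)^(1/0.55) ≈ 13.8563.
y_gold = 13.8563^0.45 ≈ 3.2639, c_gold = y_gold − 0.106·k_gold ≈ 1.7952.
Gain: Δc = 1.7952 − 1.3057 ≈ 0.4894.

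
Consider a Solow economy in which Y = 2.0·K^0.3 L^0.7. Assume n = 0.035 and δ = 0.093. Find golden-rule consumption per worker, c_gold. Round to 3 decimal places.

The effective depreciation rate is n + δ = 0.035 + 0.093 = 0.128.
Maximizing c = f(k) − (n+δ)·k gives f'(k) = n+δ, i.e. 0.3·2.0·k^(0.3−1) = 0.128, so k_gold = (0.3·2.0/0.128)^(1/0.7) ≈ 9.0884.
y_gold = 2.0·9.0884^0.3 ≈ 3.8777.
c_gold = y_gold − (n+δ)·k_gold = 3.8777 − 0.128·9.0884 ≈ 2.7144.

c_gold ≈ 2.714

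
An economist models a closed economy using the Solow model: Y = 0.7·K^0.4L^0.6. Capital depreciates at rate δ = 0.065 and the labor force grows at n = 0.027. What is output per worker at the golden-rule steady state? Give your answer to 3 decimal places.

Capital per worker breaks even when investment replaces (n + δ)·k; here n + δ = 0.092.
Maximizing c = f(k) − (n+δ)·k gives f'(k) = n+δ, i.e. 0.4·0.7·k^(0.4−1) = 0.092, so k_gold = (0.4·0.7/0.092)^(1/0.6) ≈ 6.3917.
Output: y_gold = 0.7·k_gold^0.4 = 0.7·6.3917^0.4 ≈ 1.4701.

y_gold ≈ 1.470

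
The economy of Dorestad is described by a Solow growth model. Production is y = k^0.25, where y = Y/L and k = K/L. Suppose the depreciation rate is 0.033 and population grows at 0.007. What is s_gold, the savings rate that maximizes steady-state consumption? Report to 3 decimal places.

The effective depreciation rate is n + δ = 0.007 + 0.033 = 0.04.
At the golden rule MPK = n+δ, and in any Cobb-Douglas steady state s = (n+δ)·k/y = MPK·k/y = capital's share 0.25.

s_gold = 0.250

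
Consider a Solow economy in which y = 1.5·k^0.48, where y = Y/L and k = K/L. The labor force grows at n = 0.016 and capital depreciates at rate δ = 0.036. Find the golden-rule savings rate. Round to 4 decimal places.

s_gold = 0.4800

n + δ = 0.016 + 0.036 = 0.052.
At the golden rule MPK = n+δ, and in any Cobb-Douglas steady state s = (n+δ)·k/y = MPK·k/y = capital's share 0.48.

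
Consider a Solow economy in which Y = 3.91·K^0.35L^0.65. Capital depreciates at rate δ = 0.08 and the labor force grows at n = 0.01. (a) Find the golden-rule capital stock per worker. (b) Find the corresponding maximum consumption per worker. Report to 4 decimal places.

Capital per worker breaks even when investment replaces (n + δ)·k; here n + δ = 0.09.
Golden rule sets MPK = n+δ: 0.35·3.91·k^(0.35−1) = 0.09, so k_gold = (0.35·3.91/0.09)^(1/0.65) ≈ 65.8362.
y_gold = 3.91·65.8362^0.35 ≈ 16.9293; c_gold = y_gold − 0.09·k_gold ≈ 11.0041.

(a) k_gold ≈ 65.8362; (b) c_gold ≈ 11.0041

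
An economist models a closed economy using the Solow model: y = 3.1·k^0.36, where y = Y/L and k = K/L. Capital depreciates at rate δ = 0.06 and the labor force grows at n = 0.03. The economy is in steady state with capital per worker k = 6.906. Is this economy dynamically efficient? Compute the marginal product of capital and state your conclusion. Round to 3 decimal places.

The effective depreciation rate is n + δ = 0.03 + 0.06 = 0.09.
MPK = 0.36·3.1·k^(0.36−1) = 0.36·3.1·6.906^(-0.64) ≈ 0.3240.
MPK > 0.09, so the economy is dynamically efficient (under-saving).

dynamically efficient; MPK ≈ 0.324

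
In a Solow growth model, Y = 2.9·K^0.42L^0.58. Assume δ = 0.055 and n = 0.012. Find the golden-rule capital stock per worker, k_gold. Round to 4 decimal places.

k_gold ≈ 148.4830

Capital per worker breaks even when investment replaces (n + δ)·k; here n + δ = 0.067.
At the golden rule the marginal product of capital equals n+δ: 0.42·2.9·k^(0.42−1) = 0.067. Solving, k_gold = (0.42·2.9/0.067)^(1/0.58) ≈ 148.4830.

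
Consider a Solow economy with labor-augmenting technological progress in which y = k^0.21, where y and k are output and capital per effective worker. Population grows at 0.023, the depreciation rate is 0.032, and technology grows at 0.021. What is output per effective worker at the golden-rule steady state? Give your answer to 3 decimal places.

Break-even investment rate: n + g + δ = 0.023 + 0.021 + 0.032 = 0.076.
Maximizing c = f(k) − (n+g+δ)·k gives f'(k) = n+g+δ, i.e. 0.21·k^(0.21−1) = 0.076, so k_gold = (0.21/0.076)^(1/0.79) ≈ 3.6203.
Output: y_gold = k_gold^0.21 = 3.6203^0.21 ≈ 1.3102.

y_gold ≈ 1.310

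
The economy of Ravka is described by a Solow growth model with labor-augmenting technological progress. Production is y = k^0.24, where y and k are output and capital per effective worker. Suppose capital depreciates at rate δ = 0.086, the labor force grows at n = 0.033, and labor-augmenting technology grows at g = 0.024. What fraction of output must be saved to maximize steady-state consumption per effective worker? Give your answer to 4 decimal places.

The effective depreciation rate is n + g + δ = 0.033 + 0.024 + 0.086 = 0.143.
At the golden rule MPK = n+g+δ, and in any Cobb-Douglas steady state s = (n+g+δ)·k/y = MPK·k/y = capital's share 0.24.

s_gold = 0.2400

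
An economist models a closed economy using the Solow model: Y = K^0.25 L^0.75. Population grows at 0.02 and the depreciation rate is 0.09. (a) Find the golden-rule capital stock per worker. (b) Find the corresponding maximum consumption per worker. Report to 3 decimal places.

(a) k_gold ≈ 2.988; (b) c_gold ≈ 0.986

n + δ = 0.02 + 0.09 = 0.11.
Maximizing c = f(k) − (n+δ)·k gives f'(k) = n+δ, i.e. 0.25·k^(0.25−1) = 0.11, so k_gold = (0.25/0.11)^(1/0.75) ≈ 2.9881.
y_gold = 2.9881^0.25 ≈ 1.3148; c_gold = y_gold − 0.11·k_gold ≈ 0.9861.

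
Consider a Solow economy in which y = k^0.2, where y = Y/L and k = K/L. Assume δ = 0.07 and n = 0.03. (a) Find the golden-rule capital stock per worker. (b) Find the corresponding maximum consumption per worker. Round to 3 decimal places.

Capital per worker breaks even when investment replaces (n + δ)·k; here n + δ = 0.1.
Maximizing c = f(k) − (n+δ)·k gives f'(k) = n+δ, i.e. 0.2·k^(0.2−1) = 0.1, so k_gold = (0.2/0.1)^(1/0.8) ≈ 2.3784.
y_gold = 2.3784^0.2 ≈ 1.1892; c_gold = y_gold − 0.1·k_gold ≈ 0.9514.

(a) k_gold ≈ 2.378; (b) c_gold ≈ 0.951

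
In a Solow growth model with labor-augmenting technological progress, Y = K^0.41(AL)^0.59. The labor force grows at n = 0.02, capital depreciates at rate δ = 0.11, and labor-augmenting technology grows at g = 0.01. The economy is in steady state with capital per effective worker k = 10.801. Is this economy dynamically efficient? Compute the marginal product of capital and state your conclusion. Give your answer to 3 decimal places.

dynamically inefficient; MPK ≈ 0.101

n + g + δ = 0.02 + 0.01 + 0.11 = 0.14.
MPK = 0.41·k^(0.41−1) = 0.41·10.801^(-0.59) ≈ 0.1007.
MPK < 0.14, so the economy is dynamically inefficient (over-saving).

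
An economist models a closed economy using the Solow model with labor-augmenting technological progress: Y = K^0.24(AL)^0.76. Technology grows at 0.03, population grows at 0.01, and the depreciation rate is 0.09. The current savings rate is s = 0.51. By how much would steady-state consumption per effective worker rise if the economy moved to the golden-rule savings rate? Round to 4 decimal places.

The effective depreciation rate is n + g + δ = 0.01 + 0.03 + 0.09 = 0.13.
Current steady state (s = 0.51): k* = (0.51/0.13)^(1/0.76) ≈ 6.0407, y* = 6.0407^0.24 ≈ 1.5398, c* = (1−0.51)·1.5398 ≈ 0.7545.
At the golden rule the marginal product of capital equals n+g+δ: 0.24·k^(0.24−1) = 0.13. Solving, k_gold = (0.24/0.13)^(1/0.76) ≈ 2.2405.
y_gold = 2.2405^0.24 ≈ 1.2136, c_gold = y_gold − 0.13·k_gold ≈ 0.9224.
Gain: Δc = 0.9224 − 0.7545 ≈ 0.1679.

Δc ≈ 0.1679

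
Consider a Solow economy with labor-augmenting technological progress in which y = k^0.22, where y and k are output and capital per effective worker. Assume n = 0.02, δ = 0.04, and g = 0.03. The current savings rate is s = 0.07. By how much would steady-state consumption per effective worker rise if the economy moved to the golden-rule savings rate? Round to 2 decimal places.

Capital per effective worker breaks even when investment replaces (n + g + δ)·k; here n + g + δ = 0.09.
Current steady state (s = 0.07): k* = (0.07/0.09)^(1/0.78) ≈ 0.7246, y* = 0.7246^0.22 ≈ 0.9316, c* = (1−0.07)·0.9316 ≈ 0.8664.
Maximizing c = f(k) − (n+g+δ)·k gives f'(k) = n+g+δ, i.e. 0.22·k^(0.22−1) = 0.09, so k_gold = (0.22/0.09)^(1/0.78) ≈ 3.1453.
y_gold = 3.1453^0.22 ≈ 1.2867, c_gold = y_gold − 0.09·k_gold ≈ 1.0036.
Gain: Δc = 1.0036 − 0.8664 ≈ 0.1373.

Δc ≈ 0.14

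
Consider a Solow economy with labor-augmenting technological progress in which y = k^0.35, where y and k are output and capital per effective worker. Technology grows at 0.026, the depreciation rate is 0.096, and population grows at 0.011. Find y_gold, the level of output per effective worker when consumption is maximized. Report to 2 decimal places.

Break-even investment rate: n + g + δ = 0.011 + 0.026 + 0.096 = 0.133.
Setting f'(k) = n+g+δ gives 0.35·k^(0.35−1) = 0.133, hence k_gold = (0.35/0.133)^(1/0.65) ≈ 4.4308.
Output: y_gold = k_gold^0.35 = 4.4308^0.35 ≈ 1.6837.

y_gold ≈ 1.68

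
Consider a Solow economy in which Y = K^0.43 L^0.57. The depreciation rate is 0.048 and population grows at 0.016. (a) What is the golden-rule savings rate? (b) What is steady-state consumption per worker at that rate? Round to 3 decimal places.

(a) s_gold = 0.430; (b) c_gold ≈ 2.399

Break-even investment rate: n + δ = 0.016 + 0.048 = 0.064.
For Cobb-Douglas, s_gold equals capital's share: s_gold = 0.43.
Golden rule sets MPK = n+δ: 0.43·k^(0.43−1) = 0.064, so k_gold = (0.43/0.064)^(1/0.57) ≈ 28.2737.
y_gold = 28.2737^0.43 ≈ 4.2082; c_gold = (1−0.43)·y_gold ≈ 2.3987.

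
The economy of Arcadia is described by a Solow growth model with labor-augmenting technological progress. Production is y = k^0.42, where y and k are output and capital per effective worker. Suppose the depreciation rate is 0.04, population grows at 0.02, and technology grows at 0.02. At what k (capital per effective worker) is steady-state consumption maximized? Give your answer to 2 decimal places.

The effective depreciation rate is n + g + δ = 0.02 + 0.02 + 0.04 = 0.08.
At the golden rule the marginal product of capital equals n+g+δ: 0.42·k^(0.42−1) = 0.08. Solving, k_gold = (0.42/0.08)^(1/0.58) ≈ 17.4443.

k_gold ≈ 17.44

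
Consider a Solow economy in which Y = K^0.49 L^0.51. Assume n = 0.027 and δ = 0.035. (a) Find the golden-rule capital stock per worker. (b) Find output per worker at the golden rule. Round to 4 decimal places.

(a) k_gold ≈ 57.5971; (b) y_gold ≈ 7.2878

Capital per worker breaks even when investment replaces (n + δ)·k; here n + δ = 0.062.
At the golden rule the marginal product of capital equals n+δ: 0.49·k^(0.49−1) = 0.062. Solving, k_gold = (0.49/0.062)^(1/0.51) ≈ 57.5971.
y_gold = 57.5971^0.49 ≈ 7.2878.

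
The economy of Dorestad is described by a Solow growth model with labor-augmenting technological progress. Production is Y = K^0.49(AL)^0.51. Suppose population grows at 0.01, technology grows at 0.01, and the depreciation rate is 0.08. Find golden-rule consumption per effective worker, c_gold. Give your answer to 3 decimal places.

The effective depreciation rate is n + g + δ = 0.01 + 0.01 + 0.08 = 0.1.
Golden rule sets MPK = n+g+δ: 0.49·k^(0.49−1) = 0.1, so k_gold = (0.49/0.1)^(1/0.51) ≈ 22.5593.
y_gold = 22.5593^0.49 ≈ 4.6039.
c_gold = y_gold − (n+g+δ)·k_gold = 4.6039 − 0.1·22.5593 ≈ 2.3480.

c_gold ≈ 2.348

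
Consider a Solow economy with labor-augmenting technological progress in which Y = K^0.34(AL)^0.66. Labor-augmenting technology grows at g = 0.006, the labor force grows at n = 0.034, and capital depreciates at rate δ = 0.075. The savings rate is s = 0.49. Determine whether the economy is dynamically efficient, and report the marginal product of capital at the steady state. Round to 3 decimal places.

Capital per effective worker breaks even when investment replaces (n + g + δ)·k; here n + g + δ = 0.115.
Steady-state k*: s·k^0.34 = 0.115·k gives k* = (0.49/0.115)^(1/0.66) ≈ 8.9905.
MPK = 0.34·8.9905^(-0.66) ≈ 0.0798.
MPK < n+g+δ = 0.115, so the economy is dynamically inefficient (over-saving).

dynamically inefficient; MPK ≈ 0.080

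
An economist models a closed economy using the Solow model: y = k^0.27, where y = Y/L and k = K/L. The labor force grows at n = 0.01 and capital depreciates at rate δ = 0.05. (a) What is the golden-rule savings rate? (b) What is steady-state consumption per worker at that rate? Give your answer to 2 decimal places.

(a) s_gold = 0.27; (b) c_gold ≈ 1.27

Capital per worker breaks even when investment replaces (n + δ)·k; here n + δ = 0.06.
For Cobb-Douglas, s_gold equals capital's share: s_gold = 0.27.
Setting f'(k) = n+δ gives 0.27·k^(0.27−1) = 0.06, hence k_gold = (0.27/0.06)^(1/0.73) ≈ 7.8490.
y_gold = 7.8490^0.27 ≈ 1.7442; c_gold = (1−0.27)·y_gold ≈ 1.2733.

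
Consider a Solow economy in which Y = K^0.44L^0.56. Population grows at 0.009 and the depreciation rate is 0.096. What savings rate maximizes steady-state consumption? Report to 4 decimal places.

s_gold = 0.4400

The effective depreciation rate is n + δ = 0.009 + 0.096 = 0.105.
At the golden rule MPK = n+δ, and in any Cobb-Douglas steady state s = (n+δ)·k/y = MPK·k/y = capital's share 0.44.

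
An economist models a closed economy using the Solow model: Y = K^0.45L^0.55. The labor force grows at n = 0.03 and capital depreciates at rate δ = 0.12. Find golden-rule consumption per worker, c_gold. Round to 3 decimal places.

c_gold ≈ 1.351

n + δ = 0.03 + 0.12 = 0.15.
Maximizing c = f(k) − (n+δ)·k gives f'(k) = n+δ, i.e. 0.45·k^(0.45−1) = 0.15, so k_gold = (0.45/0.15)^(1/0.55) ≈ 7.3704.
y_gold = 7.3704^0.45 ≈ 2.4568.
c_gold = y_gold − (n+δ)·k_gold = 2.4568 − 0.15·7.3704 ≈ 1.3512.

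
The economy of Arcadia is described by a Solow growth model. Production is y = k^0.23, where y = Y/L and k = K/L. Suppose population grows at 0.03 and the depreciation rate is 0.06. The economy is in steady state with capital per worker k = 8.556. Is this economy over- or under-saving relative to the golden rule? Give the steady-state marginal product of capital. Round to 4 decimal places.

over-saving; MPK ≈ 0.0440

Break-even investment rate: n + δ = 0.03 + 0.06 = 0.09.
MPK = 0.23·k^(0.23−1) = 0.23·8.556^(-0.77) ≈ 0.0440.
MPK < 0.09, so the economy is dynamically inefficient (over-saving).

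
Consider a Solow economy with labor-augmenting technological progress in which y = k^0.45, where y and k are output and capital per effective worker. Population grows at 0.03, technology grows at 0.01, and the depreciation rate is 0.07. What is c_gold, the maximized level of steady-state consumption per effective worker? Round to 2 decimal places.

c_gold ≈ 1.74

Capital per effective worker breaks even when investment replaces (n + g + δ)·k; here n + g + δ = 0.11.
Setting f'(k) = n+g+δ gives 0.45·k^(0.45−1) = 0.11, hence k_gold = (0.45/0.11)^(1/0.55) ≈ 12.9539.
y_gold = 12.9539^0.45 ≈ 3.1665.
c_gold = y_gold − (n+g+δ)·k_gold = 3.1665 − 0.11·12.9539 ≈ 1.7416.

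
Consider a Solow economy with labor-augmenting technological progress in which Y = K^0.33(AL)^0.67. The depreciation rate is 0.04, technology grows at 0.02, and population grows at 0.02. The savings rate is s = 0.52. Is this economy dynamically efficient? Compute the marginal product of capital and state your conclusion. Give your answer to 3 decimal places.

dynamically inefficient; MPK ≈ 0.051

The effective depreciation rate is n + g + δ = 0.02 + 0.02 + 0.04 = 0.08.
Steady-state k*: s·k^0.33 = 0.08·k gives k* = (0.52/0.08)^(1/0.67) ≈ 16.3419.
MPK = 0.33·16.3419^(-0.67) ≈ 0.0508.
MPK < n+g+δ = 0.08, so the economy is dynamically inefficient (over-saving).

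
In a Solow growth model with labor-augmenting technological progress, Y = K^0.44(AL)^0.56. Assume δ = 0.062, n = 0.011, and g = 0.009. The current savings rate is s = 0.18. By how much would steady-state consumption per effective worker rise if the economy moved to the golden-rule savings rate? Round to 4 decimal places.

Δc ≈ 0.5755

n + g + δ = 0.011 + 0.009 + 0.062 = 0.082.
Current steady state (s = 0.18): k* = (0.18/0.082)^(1/0.56) ≈ 4.0714, y* = 4.0714^0.44 ≈ 1.8548, c* = (1−0.18)·1.8548 ≈ 1.5209.
Golden rule sets MPK = n+g+δ: 0.44·k^(0.44−1) = 0.082, so k_gold = (0.44/0.082)^(1/0.56) ≈ 20.0875.
y_gold = 20.0875^0.44 ≈ 3.7436, c_gold = y_gold − 0.082·k_gold ≈ 2.0964.
Gain: Δc = 2.0964 − 1.5209 ≈ 0.5755.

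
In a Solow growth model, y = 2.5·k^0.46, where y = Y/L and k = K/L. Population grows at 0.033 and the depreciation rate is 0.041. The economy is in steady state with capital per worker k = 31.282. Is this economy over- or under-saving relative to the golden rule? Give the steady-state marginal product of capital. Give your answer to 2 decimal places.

n + δ = 0.033 + 0.041 = 0.074.
MPK = 0.46·2.5·k^(0.46−1) = 0.46·2.5·31.282^(-0.54) ≈ 0.1792.
MPK > 0.074, so the economy is dynamically efficient (under-saving).

under-saving; MPK ≈ 0.18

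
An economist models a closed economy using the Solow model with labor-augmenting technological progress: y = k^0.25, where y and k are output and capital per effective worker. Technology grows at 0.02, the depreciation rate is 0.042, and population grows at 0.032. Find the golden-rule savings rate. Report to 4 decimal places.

The effective depreciation rate is n + g + δ = 0.032 + 0.02 + 0.042 = 0.094.
At the golden rule MPK = n+g+δ, and in any Cobb-Douglas steady state s = (n+g+δ)·k/y = MPK·k/y = capital's share 0.25.

s_gold = 0.2500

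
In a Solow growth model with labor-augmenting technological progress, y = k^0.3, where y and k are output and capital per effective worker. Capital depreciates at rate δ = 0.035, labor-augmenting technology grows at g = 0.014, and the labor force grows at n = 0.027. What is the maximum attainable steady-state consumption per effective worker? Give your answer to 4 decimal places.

n + g + δ = 0.027 + 0.014 + 0.035 = 0.076.
Setting f'(k) = n+g+δ gives 0.3·k^(0.3−1) = 0.076, hence k_gold = (0.3/0.076)^(1/0.7) ≈ 7.1100.
y_gold = 7.1100^0.3 ≈ 1.8012.
c_gold = y_gold − (n+g+δ)·k_gold = 1.8012 − 0.076·7.1100 ≈ 1.2608.

c_gold ≈ 1.2608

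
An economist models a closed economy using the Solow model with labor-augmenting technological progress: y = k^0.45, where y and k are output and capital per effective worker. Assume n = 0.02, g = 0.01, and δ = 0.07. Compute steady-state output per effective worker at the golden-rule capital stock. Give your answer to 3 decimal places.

y_gold ≈ 3.423

n + g + δ = 0.02 + 0.01 + 0.07 = 0.1.
Golden rule sets MPK = n+g+δ: 0.45·k^(0.45−1) = 0.1, so k_gold = (0.45/0.1)^(1/0.55) ≈ 15.4049.
Output: y_gold = k_gold^0.45 = 15.4049^0.45 ≈ 3.4233.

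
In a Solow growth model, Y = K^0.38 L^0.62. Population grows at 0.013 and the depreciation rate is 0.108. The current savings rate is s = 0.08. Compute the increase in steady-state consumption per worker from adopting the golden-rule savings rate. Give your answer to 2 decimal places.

Δc ≈ 0.54

Break-even investment rate: n + δ = 0.013 + 0.108 = 0.121.
Current steady state (s = 0.08): k* = (0.08/0.121)^(1/0.62) ≈ 0.5131, y* = 0.5131^0.38 ≈ 0.7760, c* = (1−0.08)·0.7760 ≈ 0.7139.
Setting f'(k) = n+δ gives 0.38·k^(0.38−1) = 0.121, hence k_gold = (0.38/0.121)^(1/0.62) ≈ 6.3330.
y_gold = 6.3330^0.38 ≈ 2.0166, c_gold = y_gold − 0.121·k_gold ≈ 1.2503.
Gain: Δc = 1.2503 − 0.7139 ≈ 0.5363.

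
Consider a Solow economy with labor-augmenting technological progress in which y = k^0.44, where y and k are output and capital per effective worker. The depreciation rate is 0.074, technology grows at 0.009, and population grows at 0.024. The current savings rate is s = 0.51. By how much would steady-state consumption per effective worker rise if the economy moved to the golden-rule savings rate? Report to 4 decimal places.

Δc ≈ 0.0296

The effective depreciation rate is n + g + δ = 0.024 + 0.009 + 0.074 = 0.107.
Current steady state (s = 0.51): k* = (0.51/0.107)^(1/0.56) ≈ 16.2573, y* = 16.2573^0.44 ≈ 3.4108, c* = (1−0.51)·3.4108 ≈ 1.6713.
Golden rule sets MPK = n+g+δ: 0.44·k^(0.44−1) = 0.107, so k_gold = (0.44/0.107)^(1/0.56) ≈ 12.4897.
y_gold = 12.4897^0.44 ≈ 3.0373, c_gold = y_gold − 0.107·k_gold ≈ 1.7009.
Gain: Δc = 1.7009 − 1.6713 ≈ 0.0296.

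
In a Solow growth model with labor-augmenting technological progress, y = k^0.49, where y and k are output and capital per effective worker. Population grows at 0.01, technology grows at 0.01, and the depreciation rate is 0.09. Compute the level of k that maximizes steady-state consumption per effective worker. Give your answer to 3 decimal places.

n + g + δ = 0.01 + 0.01 + 0.09 = 0.11.
Golden rule sets MPK = n+g+δ: 0.49·k^(0.49−1) = 0.11, so k_gold = (0.49/0.11)^(1/0.51) ≈ 18.7139.

k_gold ≈ 18.714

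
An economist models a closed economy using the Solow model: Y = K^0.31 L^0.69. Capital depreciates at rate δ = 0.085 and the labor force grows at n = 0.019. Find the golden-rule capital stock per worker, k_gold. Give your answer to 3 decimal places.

The effective depreciation rate is n + δ = 0.019 + 0.085 = 0.104.
At the golden rule the marginal product of capital equals n+δ: 0.31·k^(0.31−1) = 0.104. Solving, k_gold = (0.31/0.104)^(1/0.69) ≈ 4.8689.

k_gold ≈ 4.869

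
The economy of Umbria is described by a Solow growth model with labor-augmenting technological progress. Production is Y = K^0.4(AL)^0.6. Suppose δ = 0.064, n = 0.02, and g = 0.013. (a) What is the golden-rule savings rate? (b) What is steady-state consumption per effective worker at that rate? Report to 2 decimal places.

Break-even investment rate: n + g + δ = 0.02 + 0.013 + 0.064 = 0.097.
For Cobb-Douglas, s_gold equals capital's share: s_gold = 0.4.
At the golden rule the marginal product of capital equals n+g+δ: 0.4·k^(0.4−1) = 0.097. Solving, k_gold = (0.4/0.097)^(1/0.6) ≈ 10.6043.
y_gold = 10.6043^0.4 ≈ 2.5715; c_gold = (1−0.4)·y_gold ≈ 1.5429.

(a) s_gold = 0.40; (b) c_gold ≈ 1.54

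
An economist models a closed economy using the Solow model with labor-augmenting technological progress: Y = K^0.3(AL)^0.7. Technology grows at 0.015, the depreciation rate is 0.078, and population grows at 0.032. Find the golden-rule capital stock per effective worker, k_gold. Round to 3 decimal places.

The effective depreciation rate is n + g + δ = 0.032 + 0.015 + 0.078 = 0.125.
At the golden rule the marginal product of capital equals n+g+δ: 0.3·k^(0.3−1) = 0.125. Solving, k_gold = (0.3/0.125)^(1/0.7) ≈ 3.4927.

k_gold ≈ 3.493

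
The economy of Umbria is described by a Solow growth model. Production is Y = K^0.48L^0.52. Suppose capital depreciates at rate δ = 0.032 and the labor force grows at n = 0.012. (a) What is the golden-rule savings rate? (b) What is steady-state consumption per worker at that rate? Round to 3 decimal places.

Capital per worker breaks even when investment replaces (n + δ)·k; here n + δ = 0.044.
For Cobb-Douglas, s_gold equals capital's share: s_gold = 0.48.
At the golden rule the marginal product of capital equals n+δ: 0.48·k^(0.48−1) = 0.044. Solving, k_gold = (0.48/0.044)^(1/0.52) ≈ 99.0255.
y_gold = 99.0255^0.48 ≈ 9.0773; c_gold = (1−0.48)·y_gold ≈ 4.7202.

(a) s_gold = 0.480; (b) c_gold ≈ 4.720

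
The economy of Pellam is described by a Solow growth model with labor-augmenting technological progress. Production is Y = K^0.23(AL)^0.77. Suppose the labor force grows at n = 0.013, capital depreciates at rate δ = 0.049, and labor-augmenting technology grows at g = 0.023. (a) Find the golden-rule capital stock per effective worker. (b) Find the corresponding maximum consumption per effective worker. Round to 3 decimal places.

(a) k_gold ≈ 3.643; (b) c_gold ≈ 1.037

The effective depreciation rate is n + g + δ = 0.013 + 0.023 + 0.049 = 0.085.
Maximizing c = f(k) − (n+g+δ)·k gives f'(k) = n+g+δ, i.e. 0.23·k^(0.23−1) = 0.085, so k_gold = (0.23/0.085)^(1/0.77) ≈ 3.6428.
y_gold = 3.6428^0.23 ≈ 1.3463; c_gold = y_gold − 0.085·k_gold ≈ 1.0366.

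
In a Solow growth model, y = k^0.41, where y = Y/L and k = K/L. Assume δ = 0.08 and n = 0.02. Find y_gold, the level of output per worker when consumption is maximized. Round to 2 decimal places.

y_gold ≈ 2.67

The effective depreciation rate is n + δ = 0.02 + 0.08 = 0.1.
Golden rule sets MPK = n+δ: 0.41·k^(0.41−1) = 0.1, so k_gold = (0.41/0.1)^(1/0.59) ≈ 10.9299.
Output: y_gold = k_gold^0.41 = 10.9299^0.41 ≈ 2.6658.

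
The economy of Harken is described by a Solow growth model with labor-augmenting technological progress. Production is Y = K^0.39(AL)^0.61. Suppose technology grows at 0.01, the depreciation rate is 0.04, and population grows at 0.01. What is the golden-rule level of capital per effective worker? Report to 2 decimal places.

k_gold ≈ 21.51

n + g + δ = 0.01 + 0.01 + 0.04 = 0.06.
At the golden rule the marginal product of capital equals n+g+δ: 0.39·k^(0.39−1) = 0.06. Solving, k_gold = (0.39/0.06)^(1/0.61) ≈ 21.5102.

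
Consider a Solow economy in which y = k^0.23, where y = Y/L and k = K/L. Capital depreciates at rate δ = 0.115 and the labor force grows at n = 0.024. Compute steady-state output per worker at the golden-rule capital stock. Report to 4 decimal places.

n + δ = 0.024 + 0.115 = 0.139.
Golden rule sets MPK = n+δ: 0.23·k^(0.23−1) = 0.139, so k_gold = (0.23/0.139)^(1/0.77) ≈ 1.9233.
Output: y_gold = k_gold^0.23 = 1.9233^0.23 ≈ 1.1623.

y_gold ≈ 1.1623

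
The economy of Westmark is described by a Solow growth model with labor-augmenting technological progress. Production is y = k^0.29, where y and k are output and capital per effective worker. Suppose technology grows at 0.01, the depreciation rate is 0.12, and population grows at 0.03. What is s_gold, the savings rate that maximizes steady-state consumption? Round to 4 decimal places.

s_gold = 0.2900

The effective depreciation rate is n + g + δ = 0.03 + 0.01 + 0.12 = 0.16.
At the golden rule MPK = n+g+δ, and in any Cobb-Douglas steady state s = (n+g+δ)·k/y = MPK·k/y = capital's share 0.29.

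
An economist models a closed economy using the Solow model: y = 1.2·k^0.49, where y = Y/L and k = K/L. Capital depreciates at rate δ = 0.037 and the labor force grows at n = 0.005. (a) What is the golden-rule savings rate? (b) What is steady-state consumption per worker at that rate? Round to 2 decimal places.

(a) s_gold = 0.49; (b) c_gold ≈ 7.73

Capital per worker breaks even when investment replaces (n + δ)·k; here n + δ = 0.042.
For Cobb-Douglas, s_gold equals capital's share: s_gold = 0.49.
Golden rule sets MPK = n+δ: 0.49·1.2·k^(0.49−1) = 0.042, so k_gold = (0.49·1.2/0.042)^(1/0.51) ≈ 176.7298.
y_gold = 1.2·176.7298^0.49 ≈ 15.1483; c_gold = (1−0.49)·y_gold ≈ 7.7256.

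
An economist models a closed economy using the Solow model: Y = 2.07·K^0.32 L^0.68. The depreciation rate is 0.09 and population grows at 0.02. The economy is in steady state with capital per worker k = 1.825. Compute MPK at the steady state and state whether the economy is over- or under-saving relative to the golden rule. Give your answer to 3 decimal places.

The effective depreciation rate is n + δ = 0.02 + 0.09 = 0.11.
MPK = 0.32·2.07·k^(0.32−1) = 0.32·2.07·1.825^(-0.68) ≈ 0.4400.
MPK > 0.11, so the economy is dynamically efficient (under-saving).

under-saving; MPK ≈ 0.440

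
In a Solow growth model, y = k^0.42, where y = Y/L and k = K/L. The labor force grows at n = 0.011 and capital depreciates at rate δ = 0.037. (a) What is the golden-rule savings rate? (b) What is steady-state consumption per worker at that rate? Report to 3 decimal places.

n + δ = 0.011 + 0.037 = 0.048.
For Cobb-Douglas, s_gold equals capital's share: s_gold = 0.42.
Maximizing c = f(k) − (n+δ)·k gives f'(k) = n+δ, i.e. 0.42·k^(0.42−1) = 0.048, so k_gold = (0.42/0.048)^(1/0.58) ≈ 42.0874.
y_gold = 42.0874^0.42 ≈ 4.8100; c_gold = (1−0.42)·y_gold ≈ 2.7898.

(a) s_gold = 0.420; (b) c_gold ≈ 2.790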